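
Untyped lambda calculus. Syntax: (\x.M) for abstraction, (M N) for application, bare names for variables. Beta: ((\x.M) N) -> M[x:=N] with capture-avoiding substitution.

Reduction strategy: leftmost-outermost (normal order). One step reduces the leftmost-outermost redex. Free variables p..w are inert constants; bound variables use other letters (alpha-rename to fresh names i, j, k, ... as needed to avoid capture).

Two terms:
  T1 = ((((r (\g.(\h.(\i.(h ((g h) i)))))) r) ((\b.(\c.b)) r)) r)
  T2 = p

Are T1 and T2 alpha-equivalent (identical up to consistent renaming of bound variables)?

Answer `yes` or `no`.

Term 1: ((((r (\g.(\h.(\i.(h ((g h) i)))))) r) ((\b.(\c.b)) r)) r)
Term 2: p
Alpha-equivalence: compare structure up to binder renaming.
Result: False

Answer: no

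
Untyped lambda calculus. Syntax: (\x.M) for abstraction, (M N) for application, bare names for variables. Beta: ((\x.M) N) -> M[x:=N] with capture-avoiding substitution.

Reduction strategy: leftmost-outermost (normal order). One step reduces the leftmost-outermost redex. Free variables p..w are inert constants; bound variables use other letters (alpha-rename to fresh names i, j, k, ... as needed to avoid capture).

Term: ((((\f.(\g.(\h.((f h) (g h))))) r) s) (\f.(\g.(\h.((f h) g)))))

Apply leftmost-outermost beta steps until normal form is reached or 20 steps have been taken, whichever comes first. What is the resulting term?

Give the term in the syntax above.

Step 0: ((((\f.(\g.(\h.((f h) (g h))))) r) s) (\f.(\g.(\h.((f h) g)))))
Step 1: (((\g.(\h.((r h) (g h)))) s) (\f.(\g.(\h.((f h) g)))))
Step 2: ((\h.((r h) (s h))) (\f.(\g.(\h.((f h) g)))))
Step 3: ((r (\f.(\g.(\h.((f h) g))))) (s (\f.(\g.(\h.((f h) g))))))

Answer: ((r (\f.(\g.(\h.((f h) g))))) (s (\f.(\g.(\h.((f h) g))))))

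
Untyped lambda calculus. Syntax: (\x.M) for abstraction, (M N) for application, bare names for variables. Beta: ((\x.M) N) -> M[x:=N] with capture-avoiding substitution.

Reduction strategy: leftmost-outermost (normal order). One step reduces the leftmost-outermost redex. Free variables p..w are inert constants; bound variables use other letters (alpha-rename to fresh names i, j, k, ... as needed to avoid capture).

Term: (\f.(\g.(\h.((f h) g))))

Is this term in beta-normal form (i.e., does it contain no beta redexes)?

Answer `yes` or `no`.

Answer: yes

Derivation:
Term: (\f.(\g.(\h.((f h) g))))
No beta redexes found.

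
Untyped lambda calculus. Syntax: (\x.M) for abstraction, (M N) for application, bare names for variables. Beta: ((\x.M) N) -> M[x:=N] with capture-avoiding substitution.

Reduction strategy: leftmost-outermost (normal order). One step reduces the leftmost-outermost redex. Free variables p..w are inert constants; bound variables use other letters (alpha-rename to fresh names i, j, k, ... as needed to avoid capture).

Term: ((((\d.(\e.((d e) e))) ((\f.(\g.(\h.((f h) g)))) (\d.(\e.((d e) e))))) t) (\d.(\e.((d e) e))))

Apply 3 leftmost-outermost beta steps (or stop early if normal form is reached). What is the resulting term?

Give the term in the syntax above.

Answer: ((((\g.(\h.(((\d.(\e.((d e) e))) h) g))) t) t) (\d.(\e.((d e) e))))

Derivation:
Step 0: ((((\d.(\e.((d e) e))) ((\f.(\g.(\h.((f h) g)))) (\d.(\e.((d e) e))))) t) (\d.(\e.((d e) e))))
Step 1: (((\e.((((\f.(\g.(\h.((f h) g)))) (\d.(\e.((d e) e)))) e) e)) t) (\d.(\e.((d e) e))))
Step 2: (((((\f.(\g.(\h.((f h) g)))) (\d.(\e.((d e) e)))) t) t) (\d.(\e.((d e) e))))
Step 3: ((((\g.(\h.(((\d.(\e.((d e) e))) h) g))) t) t) (\d.(\e.((d e) e))))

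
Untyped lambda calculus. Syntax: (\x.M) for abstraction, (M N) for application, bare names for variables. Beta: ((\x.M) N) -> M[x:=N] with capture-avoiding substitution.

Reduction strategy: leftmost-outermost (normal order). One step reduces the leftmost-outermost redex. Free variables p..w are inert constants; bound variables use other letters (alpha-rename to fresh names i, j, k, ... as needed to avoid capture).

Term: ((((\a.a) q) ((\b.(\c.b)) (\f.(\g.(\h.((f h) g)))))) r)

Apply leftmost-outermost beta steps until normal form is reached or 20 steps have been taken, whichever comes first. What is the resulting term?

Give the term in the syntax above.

Answer: ((q (\c.(\f.(\g.(\h.((f h) g)))))) r)

Derivation:
Step 0: ((((\a.a) q) ((\b.(\c.b)) (\f.(\g.(\h.((f h) g)))))) r)
Step 1: ((q ((\b.(\c.b)) (\f.(\g.(\h.((f h) g)))))) r)
Step 2: ((q (\c.(\f.(\g.(\h.((f h) g)))))) r)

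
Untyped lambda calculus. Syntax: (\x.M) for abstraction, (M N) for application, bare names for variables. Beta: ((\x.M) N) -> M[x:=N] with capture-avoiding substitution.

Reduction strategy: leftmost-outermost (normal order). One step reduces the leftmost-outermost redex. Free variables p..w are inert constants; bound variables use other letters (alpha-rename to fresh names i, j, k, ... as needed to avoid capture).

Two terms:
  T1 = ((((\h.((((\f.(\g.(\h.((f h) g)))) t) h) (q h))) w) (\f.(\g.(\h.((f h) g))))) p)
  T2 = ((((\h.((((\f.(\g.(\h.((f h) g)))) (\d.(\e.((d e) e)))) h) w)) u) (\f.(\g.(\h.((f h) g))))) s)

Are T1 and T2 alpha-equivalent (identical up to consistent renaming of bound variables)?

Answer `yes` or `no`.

Answer: no

Derivation:
Term 1: ((((\h.((((\f.(\g.(\h.((f h) g)))) t) h) (q h))) w) (\f.(\g.(\h.((f h) g))))) p)
Term 2: ((((\h.((((\f.(\g.(\h.((f h) g)))) (\d.(\e.((d e) e)))) h) w)) u) (\f.(\g.(\h.((f h) g))))) s)
Alpha-equivalence: compare structure up to binder renaming.
Result: False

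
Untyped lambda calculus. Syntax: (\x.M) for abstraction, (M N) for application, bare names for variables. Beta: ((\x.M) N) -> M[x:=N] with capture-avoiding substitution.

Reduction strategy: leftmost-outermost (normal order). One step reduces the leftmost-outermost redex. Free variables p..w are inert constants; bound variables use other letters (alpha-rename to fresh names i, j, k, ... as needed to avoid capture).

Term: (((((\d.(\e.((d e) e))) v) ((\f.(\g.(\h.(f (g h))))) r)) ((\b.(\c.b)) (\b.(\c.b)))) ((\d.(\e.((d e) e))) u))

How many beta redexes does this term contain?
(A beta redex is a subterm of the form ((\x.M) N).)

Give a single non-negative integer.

Term: (((((\d.(\e.((d e) e))) v) ((\f.(\g.(\h.(f (g h))))) r)) ((\b.(\c.b)) (\b.(\c.b)))) ((\d.(\e.((d e) e))) u))
  Redex: ((\d.(\e.((d e) e))) v)
  Redex: ((\f.(\g.(\h.(f (g h))))) r)
  Redex: ((\b.(\c.b)) (\b.(\c.b)))
  Redex: ((\d.(\e.((d e) e))) u)
Total redexes: 4

Answer: 4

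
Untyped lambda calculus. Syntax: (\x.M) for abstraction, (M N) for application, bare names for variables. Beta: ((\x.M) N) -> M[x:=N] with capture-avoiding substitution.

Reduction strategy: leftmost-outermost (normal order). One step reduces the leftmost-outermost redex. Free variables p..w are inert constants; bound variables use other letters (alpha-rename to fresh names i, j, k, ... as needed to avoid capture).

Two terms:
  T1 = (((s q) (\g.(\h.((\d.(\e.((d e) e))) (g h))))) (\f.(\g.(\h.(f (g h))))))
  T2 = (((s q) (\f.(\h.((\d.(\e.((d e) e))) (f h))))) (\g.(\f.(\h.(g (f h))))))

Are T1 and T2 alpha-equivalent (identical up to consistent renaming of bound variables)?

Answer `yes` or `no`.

Answer: yes

Derivation:
Term 1: (((s q) (\g.(\h.((\d.(\e.((d e) e))) (g h))))) (\f.(\g.(\h.(f (g h))))))
Term 2: (((s q) (\f.(\h.((\d.(\e.((d e) e))) (f h))))) (\g.(\f.(\h.(g (f h))))))
Alpha-equivalence: compare structure up to binder renaming.
Result: True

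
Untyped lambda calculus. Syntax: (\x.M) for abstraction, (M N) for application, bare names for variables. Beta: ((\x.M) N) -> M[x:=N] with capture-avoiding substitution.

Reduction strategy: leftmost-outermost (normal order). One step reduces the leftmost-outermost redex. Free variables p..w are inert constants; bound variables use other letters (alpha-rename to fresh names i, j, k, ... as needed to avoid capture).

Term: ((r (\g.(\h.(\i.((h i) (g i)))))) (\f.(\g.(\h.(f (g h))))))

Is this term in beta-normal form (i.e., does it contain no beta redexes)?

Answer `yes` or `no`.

Answer: yes

Derivation:
Term: ((r (\g.(\h.(\i.((h i) (g i)))))) (\f.(\g.(\h.(f (g h))))))
No beta redexes found.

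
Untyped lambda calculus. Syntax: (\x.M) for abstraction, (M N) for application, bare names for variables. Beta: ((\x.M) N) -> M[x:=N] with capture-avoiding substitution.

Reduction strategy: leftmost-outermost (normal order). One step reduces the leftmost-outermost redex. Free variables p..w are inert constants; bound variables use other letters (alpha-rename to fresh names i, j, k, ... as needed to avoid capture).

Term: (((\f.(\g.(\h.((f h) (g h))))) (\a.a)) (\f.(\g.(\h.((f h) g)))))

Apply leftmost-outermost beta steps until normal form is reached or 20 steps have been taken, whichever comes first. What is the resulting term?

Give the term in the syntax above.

Step 0: (((\f.(\g.(\h.((f h) (g h))))) (\a.a)) (\f.(\g.(\h.((f h) g)))))
Step 1: ((\g.(\h.(((\a.a) h) (g h)))) (\f.(\g.(\h.((f h) g)))))
Step 2: (\h.(((\a.a) h) ((\f.(\g.(\h.((f h) g)))) h)))
Step 3: (\h.(h ((\f.(\g.(\h.((f h) g)))) h)))
Step 4: (\h.(h (\g.(\i.((h i) g)))))

Answer: (\h.(h (\g.(\i.((h i) g)))))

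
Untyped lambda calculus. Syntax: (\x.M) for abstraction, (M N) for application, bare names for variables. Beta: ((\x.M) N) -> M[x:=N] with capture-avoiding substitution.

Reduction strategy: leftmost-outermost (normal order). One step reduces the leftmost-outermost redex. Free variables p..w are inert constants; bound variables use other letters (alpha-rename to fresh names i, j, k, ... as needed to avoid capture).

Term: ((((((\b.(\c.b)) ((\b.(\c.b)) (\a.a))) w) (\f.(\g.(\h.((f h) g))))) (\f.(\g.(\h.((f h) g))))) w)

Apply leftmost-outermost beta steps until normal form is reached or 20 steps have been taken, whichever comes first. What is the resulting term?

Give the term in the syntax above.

Step 0: ((((((\b.(\c.b)) ((\b.(\c.b)) (\a.a))) w) (\f.(\g.(\h.((f h) g))))) (\f.(\g.(\h.((f h) g))))) w)
Step 1: (((((\c.((\b.(\c.b)) (\a.a))) w) (\f.(\g.(\h.((f h) g))))) (\f.(\g.(\h.((f h) g))))) w)
Step 2: (((((\b.(\c.b)) (\a.a)) (\f.(\g.(\h.((f h) g))))) (\f.(\g.(\h.((f h) g))))) w)
Step 3: ((((\c.(\a.a)) (\f.(\g.(\h.((f h) g))))) (\f.(\g.(\h.((f h) g))))) w)
Step 4: (((\a.a) (\f.(\g.(\h.((f h) g))))) w)
Step 5: ((\f.(\g.(\h.((f h) g)))) w)
Step 6: (\g.(\h.((w h) g)))

Answer: (\g.(\h.((w h) g)))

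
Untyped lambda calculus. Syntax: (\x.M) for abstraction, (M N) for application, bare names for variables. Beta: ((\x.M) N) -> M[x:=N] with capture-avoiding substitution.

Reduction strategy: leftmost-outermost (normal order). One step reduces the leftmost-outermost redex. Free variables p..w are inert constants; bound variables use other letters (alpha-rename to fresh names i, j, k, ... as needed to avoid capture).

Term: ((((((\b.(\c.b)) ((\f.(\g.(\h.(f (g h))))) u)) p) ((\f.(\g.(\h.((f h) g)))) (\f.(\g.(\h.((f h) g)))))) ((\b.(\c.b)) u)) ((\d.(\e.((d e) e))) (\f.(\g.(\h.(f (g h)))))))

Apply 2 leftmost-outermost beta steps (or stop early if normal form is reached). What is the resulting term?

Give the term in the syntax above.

Step 0: ((((((\b.(\c.b)) ((\f.(\g.(\h.(f (g h))))) u)) p) ((\f.(\g.(\h.((f h) g)))) (\f.(\g.(\h.((f h) g)))))) ((\b.(\c.b)) u)) ((\d.(\e.((d e) e))) (\f.(\g.(\h.(f (g h)))))))
Step 1: (((((\c.((\f.(\g.(\h.(f (g h))))) u)) p) ((\f.(\g.(\h.((f h) g)))) (\f.(\g.(\h.((f h) g)))))) ((\b.(\c.b)) u)) ((\d.(\e.((d e) e))) (\f.(\g.(\h.(f (g h)))))))
Step 2: (((((\f.(\g.(\h.(f (g h))))) u) ((\f.(\g.(\h.((f h) g)))) (\f.(\g.(\h.((f h) g)))))) ((\b.(\c.b)) u)) ((\d.(\e.((d e) e))) (\f.(\g.(\h.(f (g h)))))))

Answer: (((((\f.(\g.(\h.(f (g h))))) u) ((\f.(\g.(\h.((f h) g)))) (\f.(\g.(\h.((f h) g)))))) ((\b.(\c.b)) u)) ((\d.(\e.((d e) e))) (\f.(\g.(\h.(f (g h)))))))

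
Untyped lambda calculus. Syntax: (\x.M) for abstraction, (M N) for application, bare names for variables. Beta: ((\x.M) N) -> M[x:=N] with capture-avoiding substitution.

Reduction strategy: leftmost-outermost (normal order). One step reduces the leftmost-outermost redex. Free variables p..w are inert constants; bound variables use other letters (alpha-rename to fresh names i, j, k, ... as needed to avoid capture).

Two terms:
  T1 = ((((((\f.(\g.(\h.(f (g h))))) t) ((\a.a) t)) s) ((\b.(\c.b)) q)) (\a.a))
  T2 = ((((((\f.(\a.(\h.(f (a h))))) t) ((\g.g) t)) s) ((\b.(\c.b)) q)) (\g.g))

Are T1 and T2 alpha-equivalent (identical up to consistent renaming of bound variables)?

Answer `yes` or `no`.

Answer: yes

Derivation:
Term 1: ((((((\f.(\g.(\h.(f (g h))))) t) ((\a.a) t)) s) ((\b.(\c.b)) q)) (\a.a))
Term 2: ((((((\f.(\a.(\h.(f (a h))))) t) ((\g.g) t)) s) ((\b.(\c.b)) q)) (\g.g))
Alpha-equivalence: compare structure up to binder renaming.
Result: True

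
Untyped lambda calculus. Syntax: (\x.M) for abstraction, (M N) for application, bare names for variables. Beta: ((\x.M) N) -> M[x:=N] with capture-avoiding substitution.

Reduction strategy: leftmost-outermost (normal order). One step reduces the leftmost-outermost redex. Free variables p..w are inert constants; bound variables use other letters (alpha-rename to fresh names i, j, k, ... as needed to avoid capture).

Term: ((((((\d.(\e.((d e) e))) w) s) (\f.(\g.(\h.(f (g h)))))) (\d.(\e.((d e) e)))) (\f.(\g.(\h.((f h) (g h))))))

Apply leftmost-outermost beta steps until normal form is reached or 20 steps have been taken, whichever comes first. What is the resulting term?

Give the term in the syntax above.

Answer: (((((w s) s) (\f.(\g.(\h.(f (g h)))))) (\d.(\e.((d e) e)))) (\f.(\g.(\h.((f h) (g h))))))

Derivation:
Step 0: ((((((\d.(\e.((d e) e))) w) s) (\f.(\g.(\h.(f (g h)))))) (\d.(\e.((d e) e)))) (\f.(\g.(\h.((f h) (g h))))))
Step 1: (((((\e.((w e) e)) s) (\f.(\g.(\h.(f (g h)))))) (\d.(\e.((d e) e)))) (\f.(\g.(\h.((f h) (g h))))))
Step 2: (((((w s) s) (\f.(\g.(\h.(f (g h)))))) (\d.(\e.((d e) e)))) (\f.(\g.(\h.((f h) (g h))))))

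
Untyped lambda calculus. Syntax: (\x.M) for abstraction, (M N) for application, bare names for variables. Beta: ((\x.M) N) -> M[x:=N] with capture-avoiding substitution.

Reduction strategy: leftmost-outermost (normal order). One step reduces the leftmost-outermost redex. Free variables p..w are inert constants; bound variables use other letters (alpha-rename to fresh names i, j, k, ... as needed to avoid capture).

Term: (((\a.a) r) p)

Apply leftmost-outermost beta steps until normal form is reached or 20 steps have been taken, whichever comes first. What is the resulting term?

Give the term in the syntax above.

Step 0: (((\a.a) r) p)
Step 1: (r p)

Answer: (r p)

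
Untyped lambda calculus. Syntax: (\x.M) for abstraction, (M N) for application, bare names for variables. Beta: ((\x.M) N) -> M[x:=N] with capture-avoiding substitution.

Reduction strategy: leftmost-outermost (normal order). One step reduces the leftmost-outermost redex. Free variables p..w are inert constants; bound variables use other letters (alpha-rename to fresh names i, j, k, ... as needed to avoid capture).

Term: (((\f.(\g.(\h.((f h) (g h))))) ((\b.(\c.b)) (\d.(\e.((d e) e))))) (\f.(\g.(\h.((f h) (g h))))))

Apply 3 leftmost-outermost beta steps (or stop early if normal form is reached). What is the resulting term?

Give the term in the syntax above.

Step 0: (((\f.(\g.(\h.((f h) (g h))))) ((\b.(\c.b)) (\d.(\e.((d e) e))))) (\f.(\g.(\h.((f h) (g h))))))
Step 1: ((\g.(\h.((((\b.(\c.b)) (\d.(\e.((d e) e)))) h) (g h)))) (\f.(\g.(\h.((f h) (g h))))))
Step 2: (\h.((((\b.(\c.b)) (\d.(\e.((d e) e)))) h) ((\f.(\g.(\h.((f h) (g h))))) h)))
Step 3: (\h.(((\c.(\d.(\e.((d e) e)))) h) ((\f.(\g.(\h.((f h) (g h))))) h)))

Answer: (\h.(((\c.(\d.(\e.((d e) e)))) h) ((\f.(\g.(\h.((f h) (g h))))) h)))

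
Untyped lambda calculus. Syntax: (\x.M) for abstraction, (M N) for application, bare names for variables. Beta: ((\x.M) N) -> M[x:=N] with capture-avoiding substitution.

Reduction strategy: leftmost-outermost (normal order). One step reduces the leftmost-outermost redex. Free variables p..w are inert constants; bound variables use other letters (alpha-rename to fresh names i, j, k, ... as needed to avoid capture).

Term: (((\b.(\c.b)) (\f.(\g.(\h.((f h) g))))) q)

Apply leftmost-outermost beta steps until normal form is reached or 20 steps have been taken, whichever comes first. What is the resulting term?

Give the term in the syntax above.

Answer: (\f.(\g.(\h.((f h) g))))

Derivation:
Step 0: (((\b.(\c.b)) (\f.(\g.(\h.((f h) g))))) q)
Step 1: ((\c.(\f.(\g.(\h.((f h) g))))) q)
Step 2: (\f.(\g.(\h.((f h) g))))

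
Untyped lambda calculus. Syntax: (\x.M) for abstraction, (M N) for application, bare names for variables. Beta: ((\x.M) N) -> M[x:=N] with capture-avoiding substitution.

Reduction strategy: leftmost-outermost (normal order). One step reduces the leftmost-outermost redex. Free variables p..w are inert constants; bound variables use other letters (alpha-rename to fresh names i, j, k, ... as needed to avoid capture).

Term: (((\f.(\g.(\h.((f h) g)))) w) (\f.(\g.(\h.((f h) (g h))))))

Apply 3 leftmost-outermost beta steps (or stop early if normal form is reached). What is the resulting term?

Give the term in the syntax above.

Step 0: (((\f.(\g.(\h.((f h) g)))) w) (\f.(\g.(\h.((f h) (g h))))))
Step 1: ((\g.(\h.((w h) g))) (\f.(\g.(\h.((f h) (g h))))))
Step 2: (\h.((w h) (\f.(\g.(\h.((f h) (g h)))))))
Step 3: (normal form reached)

Answer: (\h.((w h) (\f.(\g.(\h.((f h) (g h)))))))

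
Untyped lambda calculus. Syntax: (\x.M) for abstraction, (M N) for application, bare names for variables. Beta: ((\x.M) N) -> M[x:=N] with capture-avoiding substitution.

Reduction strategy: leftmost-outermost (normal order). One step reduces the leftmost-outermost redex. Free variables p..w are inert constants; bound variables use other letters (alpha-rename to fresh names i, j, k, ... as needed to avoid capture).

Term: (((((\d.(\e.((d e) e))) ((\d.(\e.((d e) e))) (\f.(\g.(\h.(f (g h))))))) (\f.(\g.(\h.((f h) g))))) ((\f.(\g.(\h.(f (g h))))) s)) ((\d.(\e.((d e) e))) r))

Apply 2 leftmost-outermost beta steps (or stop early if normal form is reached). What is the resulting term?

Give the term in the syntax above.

Answer: ((((((\d.(\e.((d e) e))) (\f.(\g.(\h.(f (g h)))))) (\f.(\g.(\h.((f h) g))))) (\f.(\g.(\h.((f h) g))))) ((\f.(\g.(\h.(f (g h))))) s)) ((\d.(\e.((d e) e))) r))

Derivation:
Step 0: (((((\d.(\e.((d e) e))) ((\d.(\e.((d e) e))) (\f.(\g.(\h.(f (g h))))))) (\f.(\g.(\h.((f h) g))))) ((\f.(\g.(\h.(f (g h))))) s)) ((\d.(\e.((d e) e))) r))
Step 1: ((((\e.((((\d.(\e.((d e) e))) (\f.(\g.(\h.(f (g h)))))) e) e)) (\f.(\g.(\h.((f h) g))))) ((\f.(\g.(\h.(f (g h))))) s)) ((\d.(\e.((d e) e))) r))
Step 2: ((((((\d.(\e.((d e) e))) (\f.(\g.(\h.(f (g h)))))) (\f.(\g.(\h.((f h) g))))) (\f.(\g.(\h.((f h) g))))) ((\f.(\g.(\h.(f (g h))))) s)) ((\d.(\e.((d e) e))) r))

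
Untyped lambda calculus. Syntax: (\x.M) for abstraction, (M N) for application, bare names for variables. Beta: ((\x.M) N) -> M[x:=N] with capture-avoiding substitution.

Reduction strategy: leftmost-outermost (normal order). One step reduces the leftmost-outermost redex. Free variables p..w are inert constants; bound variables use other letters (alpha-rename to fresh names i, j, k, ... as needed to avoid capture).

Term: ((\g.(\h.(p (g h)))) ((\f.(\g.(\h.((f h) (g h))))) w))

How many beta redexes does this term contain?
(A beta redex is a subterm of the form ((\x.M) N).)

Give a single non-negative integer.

Answer: 2

Derivation:
Term: ((\g.(\h.(p (g h)))) ((\f.(\g.(\h.((f h) (g h))))) w))
  Redex: ((\g.(\h.(p (g h)))) ((\f.(\g.(\h.((f h) (g h))))) w))
  Redex: ((\f.(\g.(\h.((f h) (g h))))) w)
Total redexes: 2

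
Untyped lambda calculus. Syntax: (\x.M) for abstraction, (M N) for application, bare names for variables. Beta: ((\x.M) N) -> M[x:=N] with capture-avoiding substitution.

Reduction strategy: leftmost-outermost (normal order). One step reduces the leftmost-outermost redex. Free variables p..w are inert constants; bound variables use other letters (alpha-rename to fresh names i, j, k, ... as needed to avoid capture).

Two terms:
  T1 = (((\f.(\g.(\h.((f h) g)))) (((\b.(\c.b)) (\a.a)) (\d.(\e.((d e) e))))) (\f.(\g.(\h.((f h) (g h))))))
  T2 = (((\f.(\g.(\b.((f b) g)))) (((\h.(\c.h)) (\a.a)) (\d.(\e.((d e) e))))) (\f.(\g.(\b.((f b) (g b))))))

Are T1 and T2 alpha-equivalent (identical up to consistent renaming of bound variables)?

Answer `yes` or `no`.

Answer: yes

Derivation:
Term 1: (((\f.(\g.(\h.((f h) g)))) (((\b.(\c.b)) (\a.a)) (\d.(\e.((d e) e))))) (\f.(\g.(\h.((f h) (g h))))))
Term 2: (((\f.(\g.(\b.((f b) g)))) (((\h.(\c.h)) (\a.a)) (\d.(\e.((d e) e))))) (\f.(\g.(\b.((f b) (g b))))))
Alpha-equivalence: compare structure up to binder renaming.
Result: True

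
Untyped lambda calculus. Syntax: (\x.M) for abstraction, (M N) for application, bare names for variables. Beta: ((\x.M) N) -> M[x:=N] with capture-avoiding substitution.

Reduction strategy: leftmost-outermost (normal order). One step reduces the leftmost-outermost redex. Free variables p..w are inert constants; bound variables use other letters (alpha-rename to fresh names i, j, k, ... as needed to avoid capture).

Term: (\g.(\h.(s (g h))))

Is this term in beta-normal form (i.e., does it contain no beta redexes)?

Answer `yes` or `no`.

Answer: yes

Derivation:
Term: (\g.(\h.(s (g h))))
No beta redexes found.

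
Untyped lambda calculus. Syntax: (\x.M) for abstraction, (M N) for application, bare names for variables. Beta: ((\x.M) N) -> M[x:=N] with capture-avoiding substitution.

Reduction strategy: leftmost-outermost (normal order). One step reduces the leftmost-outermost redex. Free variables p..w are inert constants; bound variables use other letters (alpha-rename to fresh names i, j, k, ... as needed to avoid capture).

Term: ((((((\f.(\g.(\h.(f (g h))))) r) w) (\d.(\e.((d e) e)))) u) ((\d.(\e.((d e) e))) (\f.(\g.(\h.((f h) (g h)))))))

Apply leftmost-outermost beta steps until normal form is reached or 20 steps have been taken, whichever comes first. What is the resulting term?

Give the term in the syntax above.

Step 0: ((((((\f.(\g.(\h.(f (g h))))) r) w) (\d.(\e.((d e) e)))) u) ((\d.(\e.((d e) e))) (\f.(\g.(\h.((f h) (g h)))))))
Step 1: (((((\g.(\h.(r (g h)))) w) (\d.(\e.((d e) e)))) u) ((\d.(\e.((d e) e))) (\f.(\g.(\h.((f h) (g h)))))))
Step 2: ((((\h.(r (w h))) (\d.(\e.((d e) e)))) u) ((\d.(\e.((d e) e))) (\f.(\g.(\h.((f h) (g h)))))))
Step 3: (((r (w (\d.(\e.((d e) e))))) u) ((\d.(\e.((d e) e))) (\f.(\g.(\h.((f h) (g h)))))))
Step 4: (((r (w (\d.(\e.((d e) e))))) u) (\e.(((\f.(\g.(\h.((f h) (g h))))) e) e)))
Step 5: (((r (w (\d.(\e.((d e) e))))) u) (\e.((\g.(\h.((e h) (g h)))) e)))
Step 6: (((r (w (\d.(\e.((d e) e))))) u) (\e.(\h.((e h) (e h)))))

Answer: (((r (w (\d.(\e.((d e) e))))) u) (\e.(\h.((e h) (e h)))))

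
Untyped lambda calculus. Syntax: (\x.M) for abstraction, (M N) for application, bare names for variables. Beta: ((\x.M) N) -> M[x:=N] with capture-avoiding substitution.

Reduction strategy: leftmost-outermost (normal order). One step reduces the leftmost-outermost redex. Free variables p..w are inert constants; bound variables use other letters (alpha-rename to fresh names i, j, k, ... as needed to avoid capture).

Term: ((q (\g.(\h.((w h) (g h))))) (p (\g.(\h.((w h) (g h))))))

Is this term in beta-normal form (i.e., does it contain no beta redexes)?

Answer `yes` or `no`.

Term: ((q (\g.(\h.((w h) (g h))))) (p (\g.(\h.((w h) (g h))))))
No beta redexes found.

Answer: yes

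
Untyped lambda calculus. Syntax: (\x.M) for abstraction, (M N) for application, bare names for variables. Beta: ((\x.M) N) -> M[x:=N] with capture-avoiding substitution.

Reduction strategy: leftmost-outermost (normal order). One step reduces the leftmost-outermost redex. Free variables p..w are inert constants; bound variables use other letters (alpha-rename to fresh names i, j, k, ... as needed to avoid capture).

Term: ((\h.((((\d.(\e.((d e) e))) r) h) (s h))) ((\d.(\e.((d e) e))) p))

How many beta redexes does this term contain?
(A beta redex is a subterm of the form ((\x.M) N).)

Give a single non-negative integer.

Answer: 3

Derivation:
Term: ((\h.((((\d.(\e.((d e) e))) r) h) (s h))) ((\d.(\e.((d e) e))) p))
  Redex: ((\h.((((\d.(\e.((d e) e))) r) h) (s h))) ((\d.(\e.((d e) e))) p))
  Redex: ((\d.(\e.((d e) e))) r)
  Redex: ((\d.(\e.((d e) e))) p)
Total redexes: 3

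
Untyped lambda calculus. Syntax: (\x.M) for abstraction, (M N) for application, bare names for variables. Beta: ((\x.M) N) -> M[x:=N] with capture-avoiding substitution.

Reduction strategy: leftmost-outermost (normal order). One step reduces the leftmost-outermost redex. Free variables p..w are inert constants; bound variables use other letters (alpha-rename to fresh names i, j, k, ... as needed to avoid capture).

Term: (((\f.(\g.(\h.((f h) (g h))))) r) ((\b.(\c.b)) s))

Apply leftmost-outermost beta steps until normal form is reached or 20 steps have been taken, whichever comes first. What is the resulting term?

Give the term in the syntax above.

Step 0: (((\f.(\g.(\h.((f h) (g h))))) r) ((\b.(\c.b)) s))
Step 1: ((\g.(\h.((r h) (g h)))) ((\b.(\c.b)) s))
Step 2: (\h.((r h) (((\b.(\c.b)) s) h)))
Step 3: (\h.((r h) ((\c.s) h)))
Step 4: (\h.((r h) s))

Answer: (\h.((r h) s))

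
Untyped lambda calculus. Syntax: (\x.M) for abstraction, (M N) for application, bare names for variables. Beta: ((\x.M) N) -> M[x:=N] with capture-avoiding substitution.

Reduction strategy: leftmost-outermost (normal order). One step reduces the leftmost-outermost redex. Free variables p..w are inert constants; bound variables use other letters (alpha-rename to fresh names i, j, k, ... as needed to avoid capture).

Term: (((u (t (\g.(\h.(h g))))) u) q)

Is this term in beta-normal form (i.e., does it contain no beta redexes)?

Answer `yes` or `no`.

Answer: yes

Derivation:
Term: (((u (t (\g.(\h.(h g))))) u) q)
No beta redexes found.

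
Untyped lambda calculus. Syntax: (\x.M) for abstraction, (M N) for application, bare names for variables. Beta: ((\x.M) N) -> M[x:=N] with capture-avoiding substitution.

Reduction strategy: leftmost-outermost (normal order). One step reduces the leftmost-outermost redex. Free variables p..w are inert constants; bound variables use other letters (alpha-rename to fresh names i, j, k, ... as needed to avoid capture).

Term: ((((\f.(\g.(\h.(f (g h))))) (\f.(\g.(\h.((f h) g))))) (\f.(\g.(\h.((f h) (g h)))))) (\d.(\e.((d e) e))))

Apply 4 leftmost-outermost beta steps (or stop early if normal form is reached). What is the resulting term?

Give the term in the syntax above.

Answer: (\g.(\h.((((\f.(\g.(\h.((f h) (g h))))) (\d.(\e.((d e) e)))) h) g)))

Derivation:
Step 0: ((((\f.(\g.(\h.(f (g h))))) (\f.(\g.(\h.((f h) g))))) (\f.(\g.(\h.((f h) (g h)))))) (\d.(\e.((d e) e))))
Step 1: (((\g.(\h.((\f.(\g.(\h.((f h) g)))) (g h)))) (\f.(\g.(\h.((f h) (g h)))))) (\d.(\e.((d e) e))))
Step 2: ((\h.((\f.(\g.(\h.((f h) g)))) ((\f.(\g.(\h.((f h) (g h))))) h))) (\d.(\e.((d e) e))))
Step 3: ((\f.(\g.(\h.((f h) g)))) ((\f.(\g.(\h.((f h) (g h))))) (\d.(\e.((d e) e)))))
Step 4: (\g.(\h.((((\f.(\g.(\h.((f h) (g h))))) (\d.(\e.((d e) e)))) h) g)))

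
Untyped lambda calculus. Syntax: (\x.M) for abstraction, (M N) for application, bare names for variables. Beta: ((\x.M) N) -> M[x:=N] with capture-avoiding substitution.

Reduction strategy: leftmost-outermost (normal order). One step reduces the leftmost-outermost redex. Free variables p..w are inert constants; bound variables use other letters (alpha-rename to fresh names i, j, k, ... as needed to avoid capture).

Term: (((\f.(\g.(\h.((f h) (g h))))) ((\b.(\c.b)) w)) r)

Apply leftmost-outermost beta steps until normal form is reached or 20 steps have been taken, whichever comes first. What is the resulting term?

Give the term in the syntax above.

Answer: (\h.(w (r h)))

Derivation:
Step 0: (((\f.(\g.(\h.((f h) (g h))))) ((\b.(\c.b)) w)) r)
Step 1: ((\g.(\h.((((\b.(\c.b)) w) h) (g h)))) r)
Step 2: (\h.((((\b.(\c.b)) w) h) (r h)))
Step 3: (\h.(((\c.w) h) (r h)))
Step 4: (\h.(w (r h)))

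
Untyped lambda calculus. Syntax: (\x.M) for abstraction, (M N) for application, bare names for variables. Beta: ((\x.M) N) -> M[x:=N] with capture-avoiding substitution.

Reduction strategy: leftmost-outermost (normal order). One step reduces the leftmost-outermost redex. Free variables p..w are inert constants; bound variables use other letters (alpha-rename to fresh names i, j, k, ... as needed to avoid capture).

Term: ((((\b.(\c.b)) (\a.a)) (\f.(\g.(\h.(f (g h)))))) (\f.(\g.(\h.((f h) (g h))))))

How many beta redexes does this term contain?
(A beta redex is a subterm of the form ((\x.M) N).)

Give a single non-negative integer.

Term: ((((\b.(\c.b)) (\a.a)) (\f.(\g.(\h.(f (g h)))))) (\f.(\g.(\h.((f h) (g h))))))
  Redex: ((\b.(\c.b)) (\a.a))
Total redexes: 1

Answer: 1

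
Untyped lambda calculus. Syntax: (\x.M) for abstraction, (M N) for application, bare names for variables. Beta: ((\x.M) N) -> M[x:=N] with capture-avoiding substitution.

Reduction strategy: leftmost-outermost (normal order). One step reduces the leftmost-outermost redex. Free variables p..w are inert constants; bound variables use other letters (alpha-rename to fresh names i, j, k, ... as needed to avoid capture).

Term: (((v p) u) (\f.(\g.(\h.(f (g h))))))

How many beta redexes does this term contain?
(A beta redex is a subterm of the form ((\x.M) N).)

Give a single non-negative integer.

Term: (((v p) u) (\f.(\g.(\h.(f (g h))))))
  (no redexes)
Total redexes: 0

Answer: 0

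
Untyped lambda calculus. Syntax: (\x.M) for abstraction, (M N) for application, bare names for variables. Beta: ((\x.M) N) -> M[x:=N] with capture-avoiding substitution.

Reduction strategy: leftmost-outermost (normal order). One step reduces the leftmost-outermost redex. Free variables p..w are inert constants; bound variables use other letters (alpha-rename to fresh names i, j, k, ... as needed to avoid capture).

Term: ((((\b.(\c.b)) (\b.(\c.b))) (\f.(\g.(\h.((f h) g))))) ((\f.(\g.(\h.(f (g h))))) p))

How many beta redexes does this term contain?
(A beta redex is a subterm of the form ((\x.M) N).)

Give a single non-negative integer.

Answer: 2

Derivation:
Term: ((((\b.(\c.b)) (\b.(\c.b))) (\f.(\g.(\h.((f h) g))))) ((\f.(\g.(\h.(f (g h))))) p))
  Redex: ((\b.(\c.b)) (\b.(\c.b)))
  Redex: ((\f.(\g.(\h.(f (g h))))) p)
Total redexes: 2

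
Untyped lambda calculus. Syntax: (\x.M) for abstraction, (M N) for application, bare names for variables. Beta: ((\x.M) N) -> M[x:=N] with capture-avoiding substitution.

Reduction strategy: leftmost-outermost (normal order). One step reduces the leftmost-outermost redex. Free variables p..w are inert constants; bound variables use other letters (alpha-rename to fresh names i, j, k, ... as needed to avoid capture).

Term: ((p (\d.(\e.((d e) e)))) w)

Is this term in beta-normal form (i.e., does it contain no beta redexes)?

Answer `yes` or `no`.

Term: ((p (\d.(\e.((d e) e)))) w)
No beta redexes found.

Answer: yes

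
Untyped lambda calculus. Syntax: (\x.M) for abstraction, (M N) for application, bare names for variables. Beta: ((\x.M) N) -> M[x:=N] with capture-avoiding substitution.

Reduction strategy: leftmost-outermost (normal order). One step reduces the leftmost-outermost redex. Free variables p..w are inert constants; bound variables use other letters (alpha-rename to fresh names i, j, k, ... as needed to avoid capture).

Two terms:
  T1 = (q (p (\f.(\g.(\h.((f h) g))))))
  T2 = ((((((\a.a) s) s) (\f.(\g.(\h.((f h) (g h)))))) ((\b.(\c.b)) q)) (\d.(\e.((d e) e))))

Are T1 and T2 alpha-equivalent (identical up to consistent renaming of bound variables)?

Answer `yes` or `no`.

Term 1: (q (p (\f.(\g.(\h.((f h) g))))))
Term 2: ((((((\a.a) s) s) (\f.(\g.(\h.((f h) (g h)))))) ((\b.(\c.b)) q)) (\d.(\e.((d e) e))))
Alpha-equivalence: compare structure up to binder renaming.
Result: False

Answer: no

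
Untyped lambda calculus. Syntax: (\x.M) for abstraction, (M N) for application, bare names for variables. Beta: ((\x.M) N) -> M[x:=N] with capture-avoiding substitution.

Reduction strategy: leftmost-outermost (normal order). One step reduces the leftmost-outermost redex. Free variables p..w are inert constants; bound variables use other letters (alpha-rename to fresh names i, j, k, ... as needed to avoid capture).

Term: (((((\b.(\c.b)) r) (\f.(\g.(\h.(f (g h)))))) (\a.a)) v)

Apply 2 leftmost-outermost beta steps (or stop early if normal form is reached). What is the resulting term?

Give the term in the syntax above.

Answer: ((r (\a.a)) v)

Derivation:
Step 0: (((((\b.(\c.b)) r) (\f.(\g.(\h.(f (g h)))))) (\a.a)) v)
Step 1: ((((\c.r) (\f.(\g.(\h.(f (g h)))))) (\a.a)) v)
Step 2: ((r (\a.a)) v)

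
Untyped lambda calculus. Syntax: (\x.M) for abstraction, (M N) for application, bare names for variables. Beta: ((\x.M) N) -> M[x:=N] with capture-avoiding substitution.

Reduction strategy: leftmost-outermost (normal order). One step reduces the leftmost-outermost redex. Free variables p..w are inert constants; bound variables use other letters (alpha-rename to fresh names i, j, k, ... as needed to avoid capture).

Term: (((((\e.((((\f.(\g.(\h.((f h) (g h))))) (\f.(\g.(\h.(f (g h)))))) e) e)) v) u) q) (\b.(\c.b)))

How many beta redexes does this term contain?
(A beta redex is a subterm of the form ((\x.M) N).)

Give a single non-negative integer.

Answer: 2

Derivation:
Term: (((((\e.((((\f.(\g.(\h.((f h) (g h))))) (\f.(\g.(\h.(f (g h)))))) e) e)) v) u) q) (\b.(\c.b)))
  Redex: ((\e.((((\f.(\g.(\h.((f h) (g h))))) (\f.(\g.(\h.(f (g h)))))) e) e)) v)
  Redex: ((\f.(\g.(\h.((f h) (g h))))) (\f.(\g.(\h.(f (g h))))))
Total redexes: 2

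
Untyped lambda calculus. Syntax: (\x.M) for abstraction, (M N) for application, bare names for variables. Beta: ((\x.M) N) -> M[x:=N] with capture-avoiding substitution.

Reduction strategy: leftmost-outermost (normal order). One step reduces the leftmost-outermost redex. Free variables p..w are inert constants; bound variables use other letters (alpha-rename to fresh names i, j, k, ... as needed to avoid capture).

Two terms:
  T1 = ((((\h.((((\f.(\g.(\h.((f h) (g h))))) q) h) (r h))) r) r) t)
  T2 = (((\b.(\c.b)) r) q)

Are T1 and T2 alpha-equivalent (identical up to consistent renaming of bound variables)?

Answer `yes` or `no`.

Term 1: ((((\h.((((\f.(\g.(\h.((f h) (g h))))) q) h) (r h))) r) r) t)
Term 2: (((\b.(\c.b)) r) q)
Alpha-equivalence: compare structure up to binder renaming.
Result: False

Answer: no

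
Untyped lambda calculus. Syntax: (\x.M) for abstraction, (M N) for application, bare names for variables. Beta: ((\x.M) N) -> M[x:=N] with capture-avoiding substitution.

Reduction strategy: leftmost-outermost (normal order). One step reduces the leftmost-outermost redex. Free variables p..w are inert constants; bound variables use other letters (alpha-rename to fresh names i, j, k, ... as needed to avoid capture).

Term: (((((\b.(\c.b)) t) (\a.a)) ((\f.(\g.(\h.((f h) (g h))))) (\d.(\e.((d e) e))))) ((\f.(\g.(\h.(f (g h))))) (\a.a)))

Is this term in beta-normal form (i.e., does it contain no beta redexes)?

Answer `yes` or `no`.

Term: (((((\b.(\c.b)) t) (\a.a)) ((\f.(\g.(\h.((f h) (g h))))) (\d.(\e.((d e) e))))) ((\f.(\g.(\h.(f (g h))))) (\a.a)))
Found 3 beta redex(es).

Answer: no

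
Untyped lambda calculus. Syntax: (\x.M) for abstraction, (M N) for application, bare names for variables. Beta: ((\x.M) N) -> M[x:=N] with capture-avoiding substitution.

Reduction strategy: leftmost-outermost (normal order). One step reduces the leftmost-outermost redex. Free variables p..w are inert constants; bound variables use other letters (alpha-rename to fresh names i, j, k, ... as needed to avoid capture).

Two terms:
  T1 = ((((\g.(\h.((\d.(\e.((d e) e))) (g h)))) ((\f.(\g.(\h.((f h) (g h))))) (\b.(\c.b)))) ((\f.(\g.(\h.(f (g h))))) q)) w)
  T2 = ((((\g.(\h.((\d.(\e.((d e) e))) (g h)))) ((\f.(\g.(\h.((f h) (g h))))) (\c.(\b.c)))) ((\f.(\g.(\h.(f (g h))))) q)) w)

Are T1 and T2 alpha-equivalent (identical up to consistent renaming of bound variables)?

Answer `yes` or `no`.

Answer: yes

Derivation:
Term 1: ((((\g.(\h.((\d.(\e.((d e) e))) (g h)))) ((\f.(\g.(\h.((f h) (g h))))) (\b.(\c.b)))) ((\f.(\g.(\h.(f (g h))))) q)) w)
Term 2: ((((\g.(\h.((\d.(\e.((d e) e))) (g h)))) ((\f.(\g.(\h.((f h) (g h))))) (\c.(\b.c)))) ((\f.(\g.(\h.(f (g h))))) q)) w)
Alpha-equivalence: compare structure up to binder renaming.
Result: True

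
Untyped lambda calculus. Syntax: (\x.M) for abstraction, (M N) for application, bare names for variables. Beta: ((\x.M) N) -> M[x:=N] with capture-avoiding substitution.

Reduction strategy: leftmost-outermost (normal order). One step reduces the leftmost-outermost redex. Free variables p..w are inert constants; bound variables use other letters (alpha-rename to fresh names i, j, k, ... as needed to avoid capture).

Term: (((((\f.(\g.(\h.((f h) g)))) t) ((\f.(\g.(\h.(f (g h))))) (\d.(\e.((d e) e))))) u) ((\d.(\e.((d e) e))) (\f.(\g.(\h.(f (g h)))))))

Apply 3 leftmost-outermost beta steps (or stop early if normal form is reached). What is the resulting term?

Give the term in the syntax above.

Step 0: (((((\f.(\g.(\h.((f h) g)))) t) ((\f.(\g.(\h.(f (g h))))) (\d.(\e.((d e) e))))) u) ((\d.(\e.((d e) e))) (\f.(\g.(\h.(f (g h)))))))
Step 1: ((((\g.(\h.((t h) g))) ((\f.(\g.(\h.(f (g h))))) (\d.(\e.((d e) e))))) u) ((\d.(\e.((d e) e))) (\f.(\g.(\h.(f (g h)))))))
Step 2: (((\h.((t h) ((\f.(\g.(\h.(f (g h))))) (\d.(\e.((d e) e)))))) u) ((\d.(\e.((d e) e))) (\f.(\g.(\h.(f (g h)))))))
Step 3: (((t u) ((\f.(\g.(\h.(f (g h))))) (\d.(\e.((d e) e))))) ((\d.(\e.((d e) e))) (\f.(\g.(\h.(f (g h)))))))

Answer: (((t u) ((\f.(\g.(\h.(f (g h))))) (\d.(\e.((d e) e))))) ((\d.(\e.((d e) e))) (\f.(\g.(\h.(f (g h)))))))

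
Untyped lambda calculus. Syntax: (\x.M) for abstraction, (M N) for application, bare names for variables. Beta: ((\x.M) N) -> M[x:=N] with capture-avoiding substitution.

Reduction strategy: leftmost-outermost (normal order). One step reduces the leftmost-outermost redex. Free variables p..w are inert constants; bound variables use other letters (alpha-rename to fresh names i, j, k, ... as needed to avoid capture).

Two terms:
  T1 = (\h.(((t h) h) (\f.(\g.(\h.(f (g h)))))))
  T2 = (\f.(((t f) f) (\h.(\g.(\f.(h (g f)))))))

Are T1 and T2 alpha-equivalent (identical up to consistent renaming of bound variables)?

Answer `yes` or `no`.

Answer: yes

Derivation:
Term 1: (\h.(((t h) h) (\f.(\g.(\h.(f (g h)))))))
Term 2: (\f.(((t f) f) (\h.(\g.(\f.(h (g f)))))))
Alpha-equivalence: compare structure up to binder renaming.
Result: True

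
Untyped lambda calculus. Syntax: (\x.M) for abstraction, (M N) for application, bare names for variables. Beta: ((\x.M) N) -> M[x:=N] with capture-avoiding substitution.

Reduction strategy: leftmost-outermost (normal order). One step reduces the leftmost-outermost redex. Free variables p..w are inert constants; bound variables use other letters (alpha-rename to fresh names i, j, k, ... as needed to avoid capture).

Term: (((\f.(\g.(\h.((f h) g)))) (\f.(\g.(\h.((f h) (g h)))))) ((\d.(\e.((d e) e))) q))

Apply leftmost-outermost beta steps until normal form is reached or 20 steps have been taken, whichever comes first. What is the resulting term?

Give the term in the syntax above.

Step 0: (((\f.(\g.(\h.((f h) g)))) (\f.(\g.(\h.((f h) (g h)))))) ((\d.(\e.((d e) e))) q))
Step 1: ((\g.(\h.(((\f.(\g.(\h.((f h) (g h))))) h) g))) ((\d.(\e.((d e) e))) q))
Step 2: (\h.(((\f.(\g.(\h.((f h) (g h))))) h) ((\d.(\e.((d e) e))) q)))
Step 3: (\h.((\g.(\i.((h i) (g i)))) ((\d.(\e.((d e) e))) q)))
Step 4: (\h.(\i.((h i) (((\d.(\e.((d e) e))) q) i))))
Step 5: (\h.(\i.((h i) ((\e.((q e) e)) i))))
Step 6: (\h.(\i.((h i) ((q i) i))))

Answer: (\h.(\i.((h i) ((q i) i))))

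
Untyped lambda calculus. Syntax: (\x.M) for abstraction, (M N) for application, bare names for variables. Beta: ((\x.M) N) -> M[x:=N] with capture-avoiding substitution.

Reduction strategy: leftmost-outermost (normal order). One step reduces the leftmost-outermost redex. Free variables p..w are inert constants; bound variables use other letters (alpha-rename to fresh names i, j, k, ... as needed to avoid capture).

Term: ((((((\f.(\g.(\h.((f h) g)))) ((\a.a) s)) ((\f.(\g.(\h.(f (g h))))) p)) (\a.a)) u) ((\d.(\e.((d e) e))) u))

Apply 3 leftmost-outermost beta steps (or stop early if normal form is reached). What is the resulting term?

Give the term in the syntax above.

Step 0: ((((((\f.(\g.(\h.((f h) g)))) ((\a.a) s)) ((\f.(\g.(\h.(f (g h))))) p)) (\a.a)) u) ((\d.(\e.((d e) e))) u))
Step 1: (((((\g.(\h.((((\a.a) s) h) g))) ((\f.(\g.(\h.(f (g h))))) p)) (\a.a)) u) ((\d.(\e.((d e) e))) u))
Step 2: ((((\h.((((\a.a) s) h) ((\f.(\g.(\h.(f (g h))))) p))) (\a.a)) u) ((\d.(\e.((d e) e))) u))
Step 3: ((((((\a.a) s) (\a.a)) ((\f.(\g.(\h.(f (g h))))) p)) u) ((\d.(\e.((d e) e))) u))

Answer: ((((((\a.a) s) (\a.a)) ((\f.(\g.(\h.(f (g h))))) p)) u) ((\d.(\e.((d e) e))) u))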